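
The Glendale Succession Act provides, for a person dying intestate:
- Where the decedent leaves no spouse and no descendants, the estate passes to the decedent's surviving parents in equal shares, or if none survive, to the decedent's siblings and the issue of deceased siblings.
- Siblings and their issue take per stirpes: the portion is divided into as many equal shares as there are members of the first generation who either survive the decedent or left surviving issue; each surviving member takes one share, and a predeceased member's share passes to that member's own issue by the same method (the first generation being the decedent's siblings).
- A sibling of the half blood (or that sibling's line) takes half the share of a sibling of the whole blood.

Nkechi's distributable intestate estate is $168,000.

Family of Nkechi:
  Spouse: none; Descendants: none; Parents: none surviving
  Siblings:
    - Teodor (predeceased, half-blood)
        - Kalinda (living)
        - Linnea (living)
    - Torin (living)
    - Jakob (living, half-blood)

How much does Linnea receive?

The entire $168,000 passes to the siblings and their issue.
Counting each half-blood sibling's line as half a unit, there are 2 units in $168,000, so one unit is $84,000. Whole-blood lines (Torin) take $84,000 each; half-blood lines (Teodor and Jakob) take $42,000 each.
Teodor's share ($42,000) is divided into 2 shares of $21,000: Kalinda and Linnea each take $21,000.

Linnea receives $21,000.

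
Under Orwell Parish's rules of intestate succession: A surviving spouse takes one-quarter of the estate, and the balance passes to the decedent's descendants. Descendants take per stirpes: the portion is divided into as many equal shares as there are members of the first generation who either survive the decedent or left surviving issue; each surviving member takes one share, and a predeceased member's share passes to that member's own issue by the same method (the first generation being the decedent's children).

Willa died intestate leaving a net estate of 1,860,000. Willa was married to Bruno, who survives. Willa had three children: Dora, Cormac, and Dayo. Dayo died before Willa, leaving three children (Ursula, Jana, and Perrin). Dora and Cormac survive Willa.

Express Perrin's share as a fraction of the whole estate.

Bruno takes one-quarter of 1,860,000 = 465,000. The remaining 1,395,000 passes to the descendants.
The descendants' portion (1,395,000) is divided into 3 shares of 465,000: Dora and Cormac each take 465,000; Dayo's 465,000 share passes to Dayo's issue.
Dayo's share (465,000) is divided into 3 shares of 155,000: Ursula, Jana, and Perrin each take 155,000.

Perrin receives 1/12 of the estate.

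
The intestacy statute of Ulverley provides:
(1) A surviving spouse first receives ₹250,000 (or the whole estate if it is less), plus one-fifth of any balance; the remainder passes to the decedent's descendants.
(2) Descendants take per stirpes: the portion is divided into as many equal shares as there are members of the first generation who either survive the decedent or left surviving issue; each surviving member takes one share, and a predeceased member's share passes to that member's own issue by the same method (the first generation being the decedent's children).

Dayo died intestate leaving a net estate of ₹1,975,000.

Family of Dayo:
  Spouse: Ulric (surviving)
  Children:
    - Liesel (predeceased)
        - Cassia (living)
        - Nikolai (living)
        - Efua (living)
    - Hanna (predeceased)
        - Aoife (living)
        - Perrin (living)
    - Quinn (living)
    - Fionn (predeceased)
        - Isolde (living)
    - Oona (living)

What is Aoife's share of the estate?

Aoife receives ₹138,000.

Ulric first takes ₹250,000, leaving a balance of ₹1,725,000. Ulric then takes one-fifth of the balance (₹345,000), for a total of ₹595,000. The remaining ₹1,380,000 passes to the descendants.
The descendants' portion (₹1,380,000) is divided into 5 shares of ₹276,000: Quinn and Oona each take ₹276,000; Liesel's ₹276,000 share passes to Liesel's issue; Hanna's ₹276,000 share passes to Hanna's issue; Fionn's ₹276,000 share passes to Fionn's issue.
Liesel's share (₹276,000) is divided into 3 shares of ₹92,000: Cassia, Nikolai, and Efua each take ₹92,000.
Hanna's share (₹276,000) is divided into 2 shares of ₹138,000: Aoife and Perrin each take ₹138,000.
Fionn's share (₹276,000) passes entirely to Isolde.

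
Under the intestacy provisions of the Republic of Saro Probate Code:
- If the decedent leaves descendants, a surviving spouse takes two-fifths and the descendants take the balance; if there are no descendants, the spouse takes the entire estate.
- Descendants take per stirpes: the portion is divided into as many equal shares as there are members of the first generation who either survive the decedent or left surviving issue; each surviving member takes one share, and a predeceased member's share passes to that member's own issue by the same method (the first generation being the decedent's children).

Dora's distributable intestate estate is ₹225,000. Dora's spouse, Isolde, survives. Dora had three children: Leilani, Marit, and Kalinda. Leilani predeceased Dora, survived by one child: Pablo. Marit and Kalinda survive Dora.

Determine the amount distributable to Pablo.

Isolde takes two-fifths of ₹225,000 = ₹90,000. The remaining ₹135,000 passes to the descendants.
The descendants' portion (₹135,000) is divided into 3 shares of ₹45,000: Marit and Kalinda each take ₹45,000; Leilani's ₹45,000 share passes to Leilani's issue.
Leilani's share (₹45,000) passes entirely to Pablo.

Pablo receives ₹45,000.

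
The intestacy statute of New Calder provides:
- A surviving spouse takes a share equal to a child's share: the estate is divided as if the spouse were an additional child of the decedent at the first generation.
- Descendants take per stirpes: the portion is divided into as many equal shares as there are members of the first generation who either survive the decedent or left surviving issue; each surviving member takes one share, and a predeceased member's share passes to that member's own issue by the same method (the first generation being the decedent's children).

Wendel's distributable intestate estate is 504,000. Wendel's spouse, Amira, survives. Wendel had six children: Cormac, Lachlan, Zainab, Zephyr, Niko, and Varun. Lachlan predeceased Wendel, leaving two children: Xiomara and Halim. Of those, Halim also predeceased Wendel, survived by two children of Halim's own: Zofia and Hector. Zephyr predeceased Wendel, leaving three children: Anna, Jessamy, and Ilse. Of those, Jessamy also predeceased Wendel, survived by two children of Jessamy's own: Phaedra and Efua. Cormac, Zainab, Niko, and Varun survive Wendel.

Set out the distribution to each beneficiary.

Amira: 72,000; Cormac: 72,000; Xiomara: 36,000; Zofia: 18,000; Hector: 18,000; Zainab: 72,000; Anna: 24,000; Phaedra: 12,000; Efua: 12,000; Ilse: 24,000; Niko: 72,000; Varun: 72,000

The spouse counts as an additional share at the children's level, so there are 7 primary shares of 72,000. Amira takes one such share (72,000).
The children's combined portion (432,000) is divided into 6 shares of 72,000: Cormac, Zainab, Niko, and Varun each take 72,000; Lachlan's 72,000 share passes to Lachlan's issue; Zephyr's 72,000 share passes to Zephyr's issue.
Lachlan's share (72,000) is divided into 2 shares of 36,000: Xiomara takes 36,000; Halim's 36,000 share passes to Halim's issue.
Halim's share (36,000) is divided into 2 shares of 18,000: Zofia and Hector each take 18,000.
Zephyr's share (72,000) is divided into 3 shares of 24,000: Anna and Ilse each take 24,000; Jessamy's 24,000 share passes to Jessamy's issue.
Jessamy's share (24,000) is divided into 2 shares of 12,000: Phaedra and Efua each take 12,000.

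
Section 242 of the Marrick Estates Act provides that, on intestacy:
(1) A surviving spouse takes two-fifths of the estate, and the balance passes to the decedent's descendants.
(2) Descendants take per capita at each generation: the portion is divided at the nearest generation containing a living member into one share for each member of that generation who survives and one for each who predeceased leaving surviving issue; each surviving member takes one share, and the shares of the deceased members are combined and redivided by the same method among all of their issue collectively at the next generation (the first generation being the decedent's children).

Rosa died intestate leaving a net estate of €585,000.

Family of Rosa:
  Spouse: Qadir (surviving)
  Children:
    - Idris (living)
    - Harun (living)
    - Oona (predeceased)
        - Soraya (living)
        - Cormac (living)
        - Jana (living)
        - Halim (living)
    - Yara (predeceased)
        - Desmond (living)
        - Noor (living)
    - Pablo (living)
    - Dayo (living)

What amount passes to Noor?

Noor receives €19,500.

Qadir takes two-fifths of €585,000 = €234,000. The remaining €351,000 passes to the descendants.
The descendants' portion (€351,000) is divided at the children's generation into 6 shares of €58,500. Idris, Harun, Pablo, and Dayo each take €58,500. The 2 shares of the deceased (Oona and Yara) are combined into a pool of €117,000.
That pool (€117,000) is divided at the grandchildren's generation equally among Soraya, Cormac, Jana, Halim, Desmond, and Noor: €19,500 each.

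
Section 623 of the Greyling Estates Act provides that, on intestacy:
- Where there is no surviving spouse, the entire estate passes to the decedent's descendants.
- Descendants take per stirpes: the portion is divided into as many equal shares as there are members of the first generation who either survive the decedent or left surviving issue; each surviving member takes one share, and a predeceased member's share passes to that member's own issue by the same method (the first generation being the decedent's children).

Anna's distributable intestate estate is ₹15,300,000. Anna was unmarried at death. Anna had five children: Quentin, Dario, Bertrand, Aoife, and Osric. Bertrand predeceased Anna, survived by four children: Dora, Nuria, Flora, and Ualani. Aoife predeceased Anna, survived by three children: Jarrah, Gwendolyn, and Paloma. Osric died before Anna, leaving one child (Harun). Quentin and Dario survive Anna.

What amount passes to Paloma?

Paloma receives ₹1,020,000.

The entire ₹15,300,000 passes to the descendants.
That amount (₹15,300,000) is divided into 5 shares of ₹3,060,000: Quentin and Dario each take ₹3,060,000; Bertrand's ₹3,060,000 share passes to Bertrand's issue; Aoife's ₹3,060,000 share passes to Aoife's issue; Osric's ₹3,060,000 share passes to Osric's issue.
Bertrand's share (₹3,060,000) is divided into 4 shares of ₹765,000: Dora, Nuria, Flora, and Ualani each take ₹765,000.
Aoife's share (₹3,060,000) is divided into 3 shares of ₹1,020,000: Jarrah, Gwendolyn, and Paloma each take ₹1,020,000.
Osric's share (₹3,060,000) passes entirely to Harun.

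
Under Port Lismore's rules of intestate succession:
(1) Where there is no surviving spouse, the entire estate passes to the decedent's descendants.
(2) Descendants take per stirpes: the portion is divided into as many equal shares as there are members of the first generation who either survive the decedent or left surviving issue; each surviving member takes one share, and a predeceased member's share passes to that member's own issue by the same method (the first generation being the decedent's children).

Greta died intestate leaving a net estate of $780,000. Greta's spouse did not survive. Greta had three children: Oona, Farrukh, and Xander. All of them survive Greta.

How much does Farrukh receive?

Farrukh receives $260,000.

The entire $780,000 passes to the descendants.
That amount ($780,000) is divided into 3 shares of $260,000: Oona, Farrukh, and Xander each take $260,000.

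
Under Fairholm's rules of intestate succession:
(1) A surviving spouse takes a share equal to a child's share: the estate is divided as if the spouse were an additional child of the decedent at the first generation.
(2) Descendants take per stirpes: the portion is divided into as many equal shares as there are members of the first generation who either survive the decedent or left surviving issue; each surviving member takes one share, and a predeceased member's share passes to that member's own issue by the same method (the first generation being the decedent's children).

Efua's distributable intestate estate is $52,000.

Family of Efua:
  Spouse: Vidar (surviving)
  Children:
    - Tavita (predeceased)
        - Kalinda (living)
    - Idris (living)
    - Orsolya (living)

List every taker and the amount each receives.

Vidar: $13,000; Kalinda: $13,000; Idris: $13,000; Orsolya: $13,000

The spouse counts as an additional share at the children's level, so there are 4 primary shares of $13,000. Vidar takes one such share ($13,000).
The children's combined portion ($39,000) is divided into 3 shares of $13,000: Idris and Orsolya each take $13,000; Tavita's $13,000 share passes to Tavita's issue.
Tavita's share ($13,000) passes entirely to Kalinda.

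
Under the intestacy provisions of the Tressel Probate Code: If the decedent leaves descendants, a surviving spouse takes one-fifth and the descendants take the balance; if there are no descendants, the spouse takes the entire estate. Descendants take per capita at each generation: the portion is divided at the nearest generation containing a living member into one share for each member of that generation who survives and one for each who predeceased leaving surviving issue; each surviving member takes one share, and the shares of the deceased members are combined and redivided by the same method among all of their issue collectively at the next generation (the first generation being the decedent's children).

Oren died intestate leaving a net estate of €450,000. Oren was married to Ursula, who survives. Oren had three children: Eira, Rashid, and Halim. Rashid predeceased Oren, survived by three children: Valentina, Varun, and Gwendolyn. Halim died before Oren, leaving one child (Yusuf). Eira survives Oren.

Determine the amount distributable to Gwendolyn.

Gwendolyn receives €60,000.

Ursula takes one-fifth of €450,000 = €90,000. The remaining €360,000 passes to the descendants.
The descendants' portion (€360,000) is divided at the children's generation into 3 shares of €120,000. Eira takes €120,000. The 2 shares of the deceased (Rashid and Halim) are combined into a pool of €240,000.
That pool (€240,000) is divided at the grandchildren's generation equally among Valentina, Varun, Gwendolyn, and Yusuf: €60,000 each.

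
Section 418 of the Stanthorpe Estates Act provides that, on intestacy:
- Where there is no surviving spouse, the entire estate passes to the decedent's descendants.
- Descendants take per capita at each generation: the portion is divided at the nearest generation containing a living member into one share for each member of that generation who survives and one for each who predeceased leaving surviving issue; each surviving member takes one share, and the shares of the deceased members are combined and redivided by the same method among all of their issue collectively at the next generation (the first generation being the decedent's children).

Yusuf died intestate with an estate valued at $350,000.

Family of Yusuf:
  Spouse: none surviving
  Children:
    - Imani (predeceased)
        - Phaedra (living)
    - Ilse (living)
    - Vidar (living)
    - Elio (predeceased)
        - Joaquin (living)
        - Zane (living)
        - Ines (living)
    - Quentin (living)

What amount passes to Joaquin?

The entire $350,000 passes to the descendants.
That amount ($350,000) is divided at the children's generation into 5 shares of $70,000. Ilse, Vidar, and Quentin each take $70,000. The 2 shares of the deceased (Imani and Elio) are combined into a pool of $140,000.
That pool ($140,000) is divided at the grandchildren's generation equally among Phaedra, Joaquin, Zane, and Ines: $35,000 each.

Joaquin receives $35,000.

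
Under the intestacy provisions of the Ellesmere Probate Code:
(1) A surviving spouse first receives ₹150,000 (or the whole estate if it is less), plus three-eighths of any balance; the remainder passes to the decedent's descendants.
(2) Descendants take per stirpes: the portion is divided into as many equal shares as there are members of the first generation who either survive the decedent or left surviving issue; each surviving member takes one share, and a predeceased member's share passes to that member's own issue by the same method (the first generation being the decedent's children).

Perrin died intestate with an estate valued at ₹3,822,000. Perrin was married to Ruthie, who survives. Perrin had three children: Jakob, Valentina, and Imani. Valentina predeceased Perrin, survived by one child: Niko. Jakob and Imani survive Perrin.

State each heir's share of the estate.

Ruthie: ₹1,527,000; Jakob: ₹765,000; Niko: ₹765,000; Imani: ₹765,000

Ruthie first takes ₹150,000, leaving a balance of ₹3,672,000. Ruthie then takes three-eighths of the balance (₹1,377,000), for a total of ₹1,527,000. The remaining ₹2,295,000 passes to the descendants.
The descendants' portion (₹2,295,000) is divided into 3 shares of ₹765,000: Jakob and Imani each take ₹765,000; Valentina's ₹765,000 share passes to Valentina's issue.
Valentina's share (₹765,000) passes entirely to Niko.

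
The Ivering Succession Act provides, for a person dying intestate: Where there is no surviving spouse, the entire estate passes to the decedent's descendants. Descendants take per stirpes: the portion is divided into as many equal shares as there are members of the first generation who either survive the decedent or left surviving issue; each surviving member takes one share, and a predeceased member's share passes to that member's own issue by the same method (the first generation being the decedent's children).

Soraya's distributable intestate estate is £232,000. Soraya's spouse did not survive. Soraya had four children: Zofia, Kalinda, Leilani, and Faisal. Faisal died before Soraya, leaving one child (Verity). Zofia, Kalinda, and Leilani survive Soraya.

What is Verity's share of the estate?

The entire £232,000 passes to the descendants.
That amount (£232,000) is divided into 4 shares of £58,000: Zofia, Kalinda, and Leilani each take £58,000; Faisal's £58,000 share passes to Faisal's issue.
Faisal's share (£58,000) passes entirely to Verity.

Verity receives £58,000.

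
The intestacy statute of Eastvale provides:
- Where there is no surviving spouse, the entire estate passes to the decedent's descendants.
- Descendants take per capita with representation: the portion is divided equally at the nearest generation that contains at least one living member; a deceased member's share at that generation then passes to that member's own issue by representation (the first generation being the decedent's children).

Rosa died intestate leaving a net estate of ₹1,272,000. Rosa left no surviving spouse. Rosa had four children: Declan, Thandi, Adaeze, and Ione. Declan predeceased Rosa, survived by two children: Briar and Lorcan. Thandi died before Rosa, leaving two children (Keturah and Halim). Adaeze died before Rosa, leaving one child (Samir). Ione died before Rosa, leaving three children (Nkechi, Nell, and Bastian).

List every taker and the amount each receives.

Briar: ₹159,000; Lorcan: ₹159,000; Keturah: ₹159,000; Halim: ₹159,000; Samir: ₹159,000; Nkechi: ₹159,000; Nell: ₹159,000; Bastian: ₹159,000

The entire ₹1,272,000 passes to the descendants.
No child survives, so the initial division is made at the grandchildren's generation.
That amount (₹1,272,000) is divided into 8 shares of ₹159,000: Briar, Lorcan, Keturah, Halim, Samir, Nkechi, Nell, and Bastian each take ₹159,000.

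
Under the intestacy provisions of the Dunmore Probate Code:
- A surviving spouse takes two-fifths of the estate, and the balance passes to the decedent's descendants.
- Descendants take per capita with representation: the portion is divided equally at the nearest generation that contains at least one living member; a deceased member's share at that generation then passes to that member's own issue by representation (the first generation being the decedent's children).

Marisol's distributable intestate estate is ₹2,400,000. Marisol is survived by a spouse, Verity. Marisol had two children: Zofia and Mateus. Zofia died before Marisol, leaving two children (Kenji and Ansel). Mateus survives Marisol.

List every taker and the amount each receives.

Verity: ₹960,000; Kenji: ₹360,000; Ansel: ₹360,000; Mateus: ₹720,000

Verity takes two-fifths of ₹2,400,000 = ₹960,000. The remaining ₹1,440,000 passes to the descendants.
The descendants' portion (₹1,440,000) is divided into 2 shares of ₹720,000: Mateus takes ₹720,000; Zofia's ₹720,000 share passes to Zofia's issue.
Zofia's share (₹720,000) is divided into 2 shares of ₹360,000: Kenji and Ansel each take ₹360,000.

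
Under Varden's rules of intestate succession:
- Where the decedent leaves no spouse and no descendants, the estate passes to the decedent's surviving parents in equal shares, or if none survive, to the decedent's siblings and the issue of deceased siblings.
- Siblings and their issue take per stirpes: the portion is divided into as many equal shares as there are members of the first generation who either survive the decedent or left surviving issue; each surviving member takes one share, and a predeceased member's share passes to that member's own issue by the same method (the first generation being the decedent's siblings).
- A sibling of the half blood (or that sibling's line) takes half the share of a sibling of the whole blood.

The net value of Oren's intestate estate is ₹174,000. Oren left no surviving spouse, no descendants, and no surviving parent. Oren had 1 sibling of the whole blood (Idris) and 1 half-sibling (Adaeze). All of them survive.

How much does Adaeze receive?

The entire ₹174,000 passes to the siblings and their issue.
Counting each half-blood sibling's line as half a unit, there are 3/2 units in ₹174,000, so one unit is ₹116,000. Whole-blood lines (Idris) take ₹116,000 each; half-blood lines (Adaeze) take ₹58,000 each.

Adaeze receives ₹58,000.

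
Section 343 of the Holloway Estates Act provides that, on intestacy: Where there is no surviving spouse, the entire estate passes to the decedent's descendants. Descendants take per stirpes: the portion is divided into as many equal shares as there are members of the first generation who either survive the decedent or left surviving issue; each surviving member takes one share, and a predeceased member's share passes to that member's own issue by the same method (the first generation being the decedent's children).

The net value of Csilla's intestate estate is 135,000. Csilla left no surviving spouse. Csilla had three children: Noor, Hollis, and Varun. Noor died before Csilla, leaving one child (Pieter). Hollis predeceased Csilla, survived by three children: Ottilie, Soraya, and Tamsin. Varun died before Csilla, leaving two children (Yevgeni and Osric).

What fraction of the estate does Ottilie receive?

The entire 135,000 passes to the descendants.
That amount (135,000) is divided into 3 shares of 45,000: Noor's 45,000 share passes to Noor's issue; Hollis's 45,000 share passes to Hollis's issue; Varun's 45,000 share passes to Varun's issue.
Noor's share (45,000) passes entirely to Pieter.
Hollis's share (45,000) is divided into 3 shares of 15,000: Ottilie, Soraya, and Tamsin each take 15,000.
Varun's share (45,000) is divided into 2 shares of 22,500: Yevgeni and Osric each take 22,500.

Ottilie receives 1/9 of the estate.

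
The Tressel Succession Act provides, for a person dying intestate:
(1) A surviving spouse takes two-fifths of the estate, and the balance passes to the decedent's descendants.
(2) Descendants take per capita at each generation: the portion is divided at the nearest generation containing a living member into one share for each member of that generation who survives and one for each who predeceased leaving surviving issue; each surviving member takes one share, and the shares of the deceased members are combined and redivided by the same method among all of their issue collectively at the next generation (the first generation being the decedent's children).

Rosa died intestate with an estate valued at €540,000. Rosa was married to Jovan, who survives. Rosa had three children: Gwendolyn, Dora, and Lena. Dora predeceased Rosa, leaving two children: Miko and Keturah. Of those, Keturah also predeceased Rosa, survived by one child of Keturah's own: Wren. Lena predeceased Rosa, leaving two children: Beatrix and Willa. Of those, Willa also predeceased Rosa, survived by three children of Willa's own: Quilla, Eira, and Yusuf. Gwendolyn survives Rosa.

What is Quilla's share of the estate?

Quilla receives €27,000.

Jovan takes two-fifths of €540,000 = €216,000. The remaining €324,000 passes to the descendants.
The descendants' portion (€324,000) is divided at the children's generation into 3 shares of €108,000. Gwendolyn takes €108,000. The 2 shares of the deceased (Dora and Lena) are combined into a pool of €216,000.
That pool (€216,000) is divided at the grandchildren's generation into 4 shares of €54,000. Miko and Beatrix each take €54,000. The 2 shares of the deceased (Keturah and Willa) are combined into a pool of €108,000.
That pool (€108,000) is divided at the great-grandchildren's generation equally among Wren, Quilla, Eira, and Yusuf: €27,000 each.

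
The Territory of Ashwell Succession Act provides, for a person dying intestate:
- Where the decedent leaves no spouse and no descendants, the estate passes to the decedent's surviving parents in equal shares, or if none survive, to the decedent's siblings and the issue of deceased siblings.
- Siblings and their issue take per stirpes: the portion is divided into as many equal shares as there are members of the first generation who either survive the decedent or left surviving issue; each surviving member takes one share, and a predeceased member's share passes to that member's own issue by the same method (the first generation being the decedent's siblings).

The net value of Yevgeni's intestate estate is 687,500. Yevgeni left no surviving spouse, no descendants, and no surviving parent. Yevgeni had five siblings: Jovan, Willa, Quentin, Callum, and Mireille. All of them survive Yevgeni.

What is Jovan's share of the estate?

The entire 687,500 passes to the siblings and their issue.
That amount (687,500) is divided into 5 shares of 137,500: Jovan, Willa, Quentin, Callum, and Mireille each take 137,500.

Jovan receives 137,500.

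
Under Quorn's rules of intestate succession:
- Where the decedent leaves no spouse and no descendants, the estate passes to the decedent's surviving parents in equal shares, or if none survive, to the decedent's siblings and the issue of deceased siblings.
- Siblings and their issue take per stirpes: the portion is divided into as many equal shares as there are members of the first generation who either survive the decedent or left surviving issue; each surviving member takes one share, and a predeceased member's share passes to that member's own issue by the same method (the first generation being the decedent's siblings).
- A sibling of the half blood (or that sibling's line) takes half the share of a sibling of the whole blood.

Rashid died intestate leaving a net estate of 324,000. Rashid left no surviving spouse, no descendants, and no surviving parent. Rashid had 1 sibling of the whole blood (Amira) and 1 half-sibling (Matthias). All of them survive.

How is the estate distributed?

The entire 324,000 passes to the siblings and their issue.
Counting each half-blood sibling's line as half a unit, there are 3/2 units in 324,000, so one unit is 216,000. Whole-blood lines (Amira) take 216,000 each; half-blood lines (Matthias) take 108,000 each.

Matthias: 108,000; Amira: 216,000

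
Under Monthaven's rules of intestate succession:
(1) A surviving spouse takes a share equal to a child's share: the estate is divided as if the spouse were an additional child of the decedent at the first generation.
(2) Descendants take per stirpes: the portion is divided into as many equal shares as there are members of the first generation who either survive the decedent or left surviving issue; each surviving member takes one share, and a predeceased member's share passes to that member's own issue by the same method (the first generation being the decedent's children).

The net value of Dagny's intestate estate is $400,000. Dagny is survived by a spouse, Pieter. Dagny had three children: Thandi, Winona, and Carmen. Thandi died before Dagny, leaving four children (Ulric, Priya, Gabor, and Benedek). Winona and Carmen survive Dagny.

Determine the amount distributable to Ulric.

Ulric receives $25,000.

The spouse counts as an additional share at the children's level, so there are 4 primary shares of $100,000. Pieter takes one such share ($100,000).
The children's combined portion ($300,000) is divided into 3 shares of $100,000: Winona and Carmen each take $100,000; Thandi's $100,000 share passes to Thandi's issue.
Thandi's share ($100,000) is divided into 4 shares of $25,000: Ulric, Priya, Gabor, and Benedek each take $25,000.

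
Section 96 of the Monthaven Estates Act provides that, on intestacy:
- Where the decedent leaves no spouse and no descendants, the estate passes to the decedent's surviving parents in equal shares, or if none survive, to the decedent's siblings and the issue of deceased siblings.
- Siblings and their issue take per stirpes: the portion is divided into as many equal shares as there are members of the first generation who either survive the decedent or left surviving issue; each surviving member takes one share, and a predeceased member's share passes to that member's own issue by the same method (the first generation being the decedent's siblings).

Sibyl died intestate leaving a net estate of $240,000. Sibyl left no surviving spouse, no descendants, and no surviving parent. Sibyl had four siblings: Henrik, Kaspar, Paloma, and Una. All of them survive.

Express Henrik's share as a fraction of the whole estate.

The entire $240,000 passes to the siblings and their issue.
That amount ($240,000) is divided into 4 shares of $60,000: Henrik, Kaspar, Paloma, and Una each take $60,000.

Henrik receives 1/4 of the estate.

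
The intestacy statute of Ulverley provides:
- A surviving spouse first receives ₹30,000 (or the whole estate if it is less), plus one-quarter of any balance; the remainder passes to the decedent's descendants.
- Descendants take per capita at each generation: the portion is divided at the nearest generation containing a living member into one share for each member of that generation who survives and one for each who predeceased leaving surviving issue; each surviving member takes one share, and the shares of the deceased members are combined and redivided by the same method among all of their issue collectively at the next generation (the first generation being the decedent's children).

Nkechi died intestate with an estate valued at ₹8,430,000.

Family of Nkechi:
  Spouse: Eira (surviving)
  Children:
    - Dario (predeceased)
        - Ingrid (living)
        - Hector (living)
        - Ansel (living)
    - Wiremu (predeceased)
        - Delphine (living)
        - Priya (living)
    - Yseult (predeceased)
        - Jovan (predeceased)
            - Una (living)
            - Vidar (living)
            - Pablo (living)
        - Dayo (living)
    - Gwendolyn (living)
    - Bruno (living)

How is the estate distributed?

Eira: ₹2,130,000; Ingrid: ₹540,000; Hector: ₹540,000; Ansel: ₹540,000; Delphine: ₹540,000; Priya: ₹540,000; Una: ₹180,000; Vidar: ₹180,000; Pablo: ₹180,000; Dayo: ₹540,000; Gwendolyn: ₹1,260,000; Bruno: ₹1,260,000

Eira first takes ₹30,000, leaving a balance of ₹8,400,000. Eira then takes one-quarter of the balance (₹2,100,000), for a total of ₹2,130,000. The remaining ₹6,300,000 passes to the descendants.
The descendants' portion (₹6,300,000) is divided at the children's generation into 5 shares of ₹1,260,000. Gwendolyn and Bruno each take ₹1,260,000. The 3 shares of the deceased (Dario, Wiremu, and Yseult) are combined into a pool of ₹3,780,000.
That pool (₹3,780,000) is divided at the grandchildren's generation into 7 shares of ₹540,000. Ingrid, Hector, Ansel, Delphine, Priya, and Dayo each take ₹540,000. The remaining share for the deceased Jovan (₹540,000) is carried to the next generation.
That pool (₹540,000) is divided at the great-grandchildren's generation equally among Una, Vidar, and Pablo: ₹180,000 each.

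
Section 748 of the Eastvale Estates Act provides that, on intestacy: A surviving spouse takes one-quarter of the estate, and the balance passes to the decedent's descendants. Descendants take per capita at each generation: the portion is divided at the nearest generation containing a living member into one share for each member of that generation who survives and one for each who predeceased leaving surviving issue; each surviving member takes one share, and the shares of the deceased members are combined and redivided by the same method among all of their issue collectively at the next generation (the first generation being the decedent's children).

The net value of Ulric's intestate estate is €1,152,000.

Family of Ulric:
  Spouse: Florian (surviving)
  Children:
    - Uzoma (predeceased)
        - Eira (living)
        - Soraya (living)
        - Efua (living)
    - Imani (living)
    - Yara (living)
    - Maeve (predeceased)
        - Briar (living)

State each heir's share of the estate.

Florian takes one-quarter of €1,152,000 = €288,000. The remaining €864,000 passes to the descendants.
The descendants' portion (€864,000) is divided at the children's generation into 4 shares of €216,000. Imani and Yara each take €216,000. The 2 shares of the deceased (Uzoma and Maeve) are combined into a pool of €432,000.
That pool (€432,000) is divided at the grandchildren's generation equally among Eira, Soraya, Efua, and Briar: €108,000 each.

Florian: €288,000; Eira: €108,000; Soraya: €108,000; Efua: €108,000; Imani: €216,000; Yara: €216,000; Briar: €108,000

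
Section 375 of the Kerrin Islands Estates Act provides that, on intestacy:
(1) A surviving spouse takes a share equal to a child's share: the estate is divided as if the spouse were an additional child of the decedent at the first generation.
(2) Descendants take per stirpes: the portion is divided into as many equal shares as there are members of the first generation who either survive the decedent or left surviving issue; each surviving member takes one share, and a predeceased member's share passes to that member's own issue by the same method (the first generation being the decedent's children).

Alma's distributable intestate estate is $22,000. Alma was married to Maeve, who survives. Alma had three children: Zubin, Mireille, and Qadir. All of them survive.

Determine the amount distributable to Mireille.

Mireille receives $5,500.

The spouse counts as an additional share at the children's level, so there are 4 primary shares of $5,500. Maeve takes one such share ($5,500).
The children's combined portion ($16,500) is divided into 3 shares of $5,500: Zubin, Mireille, and Qadir each take $5,500.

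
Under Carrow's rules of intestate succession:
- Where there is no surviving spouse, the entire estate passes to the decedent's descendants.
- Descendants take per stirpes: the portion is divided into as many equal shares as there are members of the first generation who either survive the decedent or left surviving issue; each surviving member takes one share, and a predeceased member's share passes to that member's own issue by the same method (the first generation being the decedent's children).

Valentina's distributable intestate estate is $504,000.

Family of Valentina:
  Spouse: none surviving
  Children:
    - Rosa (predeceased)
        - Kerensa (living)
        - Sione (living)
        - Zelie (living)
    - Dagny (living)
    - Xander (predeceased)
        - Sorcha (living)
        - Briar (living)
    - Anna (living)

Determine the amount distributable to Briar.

Briar receives $63,000.

The entire $504,000 passes to the descendants.
That amount ($504,000) is divided into 4 shares of $126,000: Dagny and Anna each take $126,000; Rosa's $126,000 share passes to Rosa's issue; Xander's $126,000 share passes to Xander's issue.
Rosa's share ($126,000) is divided into 3 shares of $42,000: Kerensa, Sione, and Zelie each take $42,000.
Xander's share ($126,000) is divided into 2 shares of $63,000: Sorcha and Briar each take $63,000.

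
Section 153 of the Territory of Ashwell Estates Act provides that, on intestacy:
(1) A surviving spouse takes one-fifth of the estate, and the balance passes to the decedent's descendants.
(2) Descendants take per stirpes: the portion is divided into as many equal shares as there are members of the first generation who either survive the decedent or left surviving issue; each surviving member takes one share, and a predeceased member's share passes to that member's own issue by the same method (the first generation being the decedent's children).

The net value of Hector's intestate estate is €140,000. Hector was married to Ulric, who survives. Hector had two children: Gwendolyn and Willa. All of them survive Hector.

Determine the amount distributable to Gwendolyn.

Gwendolyn receives €56,000.

Ulric takes one-fifth of €140,000 = €28,000. The remaining €112,000 passes to the descendants.
The descendants' portion (€112,000) is divided into 2 shares of €56,000: Gwendolyn and Willa each take €56,000.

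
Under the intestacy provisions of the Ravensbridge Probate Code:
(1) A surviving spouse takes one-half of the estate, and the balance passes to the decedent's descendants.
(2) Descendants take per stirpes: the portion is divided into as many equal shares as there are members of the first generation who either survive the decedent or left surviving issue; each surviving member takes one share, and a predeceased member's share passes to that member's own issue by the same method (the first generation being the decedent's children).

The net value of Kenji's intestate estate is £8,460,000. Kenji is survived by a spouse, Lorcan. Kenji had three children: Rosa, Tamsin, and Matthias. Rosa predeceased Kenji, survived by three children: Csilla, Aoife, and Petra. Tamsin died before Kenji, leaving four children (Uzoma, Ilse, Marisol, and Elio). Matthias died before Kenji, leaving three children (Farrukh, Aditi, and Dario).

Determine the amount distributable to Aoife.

Aoife receives £470,000.

Lorcan takes one-half of £8,460,000 = £4,230,000. The remaining £4,230,000 passes to the descendants.
The descendants' portion (£4,230,000) is divided into 3 shares of £1,410,000: Rosa's £1,410,000 share passes to Rosa's issue; Tamsin's £1,410,000 share passes to Tamsin's issue; Matthias's £1,410,000 share passes to Matthias's issue.
Rosa's share (£1,410,000) is divided into 3 shares of £470,000: Csilla, Aoife, and Petra each take £470,000.
Tamsin's share (£1,410,000) is divided into 4 shares of £352,500: Uzoma, Ilse, Marisol, and Elio each take £352,500.
Matthias's share (£1,410,000) is divided into 3 shares of £470,000: Farrukh, Aditi, and Dario each take £470,000.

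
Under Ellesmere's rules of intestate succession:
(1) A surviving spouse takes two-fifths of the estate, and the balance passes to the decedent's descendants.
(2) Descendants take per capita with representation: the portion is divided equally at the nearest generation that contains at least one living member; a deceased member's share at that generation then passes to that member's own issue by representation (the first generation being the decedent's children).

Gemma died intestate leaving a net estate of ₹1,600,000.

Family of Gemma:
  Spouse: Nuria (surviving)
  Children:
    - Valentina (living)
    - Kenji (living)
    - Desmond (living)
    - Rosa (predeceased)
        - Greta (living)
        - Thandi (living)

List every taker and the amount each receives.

Nuria: ₹640,000; Valentina: ₹240,000; Kenji: ₹240,000; Desmond: ₹240,000; Greta: ₹120,000; Thandi: ₹120,000

Nuria takes two-fifths of ₹1,600,000 = ₹640,000. The remaining ₹960,000 passes to the descendants.
The descendants' portion (₹960,000) is divided into 4 shares of ₹240,000: Valentina, Kenji, and Desmond each take ₹240,000; Rosa's ₹240,000 share passes to Rosa's issue.
Rosa's share (₹240,000) is divided into 2 shares of ₹120,000: Greta and Thandi each take ₹120,000.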